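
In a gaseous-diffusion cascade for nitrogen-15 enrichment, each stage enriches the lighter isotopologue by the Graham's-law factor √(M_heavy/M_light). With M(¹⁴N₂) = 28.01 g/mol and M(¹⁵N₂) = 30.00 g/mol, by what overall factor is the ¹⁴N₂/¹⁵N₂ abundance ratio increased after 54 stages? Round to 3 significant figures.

6.38

The single-stage factor is √(M_heavy/M_light), so 54 stages give [√(30.00/28.01)]^54 = (30.00/28.01)^(54/2).
= 1.07105^27 = 6.38.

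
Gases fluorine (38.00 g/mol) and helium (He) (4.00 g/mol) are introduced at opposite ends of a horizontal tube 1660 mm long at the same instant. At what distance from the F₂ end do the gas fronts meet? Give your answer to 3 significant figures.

407 mm

Graham's law gives d_F₂/d_He = rate_F₂/rate_He = √(M_He/M_F₂) = √(4.00/38.00) = 0.3244.
With d_F₂ + d_He = 1660 mm, d_He = 1660/(1 + 0.3244) = 1253 mm.
d_F₂ = 1660 − 1253 = 407 mm.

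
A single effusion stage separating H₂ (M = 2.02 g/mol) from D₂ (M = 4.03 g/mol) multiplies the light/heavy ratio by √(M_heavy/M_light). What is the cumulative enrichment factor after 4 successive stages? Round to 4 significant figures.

3.980

Overall factor = α^4 with α = √(4.03/2.02), i.e. (4.03/2.02)^(4/2).
= 1.99505^2 = 3.980.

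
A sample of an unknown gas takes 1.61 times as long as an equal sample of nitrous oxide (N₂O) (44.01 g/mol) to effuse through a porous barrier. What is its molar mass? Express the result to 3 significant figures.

Since effusion rate ∝ 1/√M, t_X/t_N₂O = √(M_X/M_N₂O).
1.61 = √(M_X/44.01)
M_X = 44.01 × 1.61² = 44.01 × 2.592 = 114 g/mol

114 g/mol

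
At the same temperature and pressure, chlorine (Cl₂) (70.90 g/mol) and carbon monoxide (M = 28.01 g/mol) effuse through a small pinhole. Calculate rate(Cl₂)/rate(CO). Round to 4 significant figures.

Since effusion rate ∝ 1/√M, rate_Cl₂/rate_CO = √(M_CO/M_Cl₂) = √(28.01/70.90) = √0.3951 = 0.6285.

0.6285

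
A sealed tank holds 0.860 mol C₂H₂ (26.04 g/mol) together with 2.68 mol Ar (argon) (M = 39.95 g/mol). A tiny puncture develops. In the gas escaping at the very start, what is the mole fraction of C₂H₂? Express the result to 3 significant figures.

Effusion rate of each component ∝ n_i/√M_i (partial pressure × 1/√M).
Mole fraction of C₂H₂ in the effusate = (n_C₂H₂/√M_C₂H₂) / (n_C₂H₂/√M_C₂H₂ + n_Ar/√M_Ar)
= (0.860/√26.04) / (0.860/√26.04 + 2.68/√39.95) = 0.1685/(0.1685 + 0.4240) = 0.284.

0.284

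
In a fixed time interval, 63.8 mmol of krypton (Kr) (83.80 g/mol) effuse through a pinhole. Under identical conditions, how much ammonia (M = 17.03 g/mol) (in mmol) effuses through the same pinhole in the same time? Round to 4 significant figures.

By Graham's law, rate_NH₃/rate_Kr = √(M_Kr/M_NH₃) = √(83.80/17.03) = √4.921 = 2.218.
So the amount for NH₃ is 63.8 × 2.218 = 141.5 mmol.

141.5 mmol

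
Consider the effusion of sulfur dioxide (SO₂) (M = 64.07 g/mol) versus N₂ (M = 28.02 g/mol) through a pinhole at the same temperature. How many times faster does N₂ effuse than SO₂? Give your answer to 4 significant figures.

Since effusion rate ∝ 1/√M, rate_N₂/rate_SO₂ = √(M_SO₂/M_N₂) = √(64.07/28.02) = √2.287 = 1.512.

1.512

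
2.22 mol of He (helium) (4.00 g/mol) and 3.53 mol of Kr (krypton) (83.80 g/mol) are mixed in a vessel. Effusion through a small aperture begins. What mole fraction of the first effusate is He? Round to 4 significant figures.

0.7422

Rate_i ∝ x_i/√M_i (Graham's law weighted by mole fraction), so the effusate composition follows n_i/√M_i.
x_He(eff) = (n_He/√M_He) / (n_He/√M_He + n_Kr/√M_Kr)
= (2.22/√4.00) / (2.22/√4.00 + 3.53/√83.80) = 1.110/(1.110 + 0.3856) = 0.7422.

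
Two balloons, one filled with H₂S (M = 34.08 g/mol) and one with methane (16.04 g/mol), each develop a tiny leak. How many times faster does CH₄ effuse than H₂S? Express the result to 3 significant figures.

From Graham's law, rate_CH₄/rate_H₂S = √(M_H₂S/M_CH₄) = √(34.08/16.04) = √2.125 = 1.46.

1.46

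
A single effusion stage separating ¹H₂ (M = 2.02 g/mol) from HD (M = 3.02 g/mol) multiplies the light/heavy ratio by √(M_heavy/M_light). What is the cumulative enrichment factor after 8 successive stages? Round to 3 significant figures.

Each stage multiplies the ratio by α = √(3.02/2.02), so after 8 stages the overall factor is α^8 = (3.02/2.02)^(8/2).
= 1.49505^4 = 5.00.

5.00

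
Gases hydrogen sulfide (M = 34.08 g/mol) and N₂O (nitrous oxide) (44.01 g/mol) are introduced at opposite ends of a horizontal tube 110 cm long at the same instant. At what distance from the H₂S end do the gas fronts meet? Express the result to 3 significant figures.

58.5 cm

Graham's law gives d_H₂S/d_N₂O = rate_H₂S/rate_N₂O = √(M_N₂O/M_H₂S) = √(44.01/34.08) = 1.136.
With d_H₂S + d_N₂O = 110 cm, d_N₂O = 110/(1 + 1.136) = 51.49 cm.
d_H₂S = 110 − 51.49 = 58.5 cm.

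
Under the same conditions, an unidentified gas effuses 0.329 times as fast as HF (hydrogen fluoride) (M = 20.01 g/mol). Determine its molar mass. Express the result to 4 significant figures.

184.9 g/mol

Since effusion rate ∝ 1/√M, rate_X/rate_HF = √(M_HF/M_X).
0.329 = √(20.01/M_X)
M_X = 20.01 / 0.329² = 20.01 / 0.1082 = 184.9 g/mol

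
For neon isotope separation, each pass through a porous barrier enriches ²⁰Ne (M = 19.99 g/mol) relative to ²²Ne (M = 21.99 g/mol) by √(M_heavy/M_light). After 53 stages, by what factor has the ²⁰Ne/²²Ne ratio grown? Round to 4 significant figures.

After 53 stages the ratio has grown by (√(21.99/19.99))^53 = (21.99/19.99)^(53/2).
= 1.10005^(53/2) = 12.51.

12.51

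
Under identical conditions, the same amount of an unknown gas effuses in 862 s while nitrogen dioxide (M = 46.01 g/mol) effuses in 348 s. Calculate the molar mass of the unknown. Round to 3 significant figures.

282 g/mol

From Graham's law, t_X/t_NO₂ = √(M_X/M_NO₂).
862/348 = 2.477 = √(M_X/46.01)
M_X = 46.01 × 2.477² = 46.01 × 6.136 = 282 g/mol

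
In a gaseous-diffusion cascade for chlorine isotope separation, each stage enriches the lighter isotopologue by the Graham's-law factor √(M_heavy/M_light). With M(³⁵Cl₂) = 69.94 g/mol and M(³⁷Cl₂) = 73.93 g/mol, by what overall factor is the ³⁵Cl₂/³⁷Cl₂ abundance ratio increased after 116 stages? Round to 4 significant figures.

Overall factor = α^116 with α = √(73.93/69.94), i.e. (73.93/69.94)^(116/2).
= 1.05705^58 = 24.98.

24.98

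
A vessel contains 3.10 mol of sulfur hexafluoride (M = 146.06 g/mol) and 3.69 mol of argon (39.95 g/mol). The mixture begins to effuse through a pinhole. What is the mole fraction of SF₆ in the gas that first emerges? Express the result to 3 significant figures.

Each component's effusion rate ∝ (its partial pressure)·(1/√M) ∝ n_i/√M_i.
Mole fraction of SF₆ in the effusate = (n_SF₆/√M_SF₆) / (n_SF₆/√M_SF₆ + n_Ar/√M_Ar)
= (3.10/√146.06) / (3.10/√146.06 + 3.69/√39.95) = 0.2565/(0.2565 + 0.5838) = 0.305.

0.305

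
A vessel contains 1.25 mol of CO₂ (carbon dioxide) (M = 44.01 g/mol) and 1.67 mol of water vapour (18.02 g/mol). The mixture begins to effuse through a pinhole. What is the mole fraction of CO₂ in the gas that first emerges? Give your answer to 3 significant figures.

Effusion rate of each component ∝ n_i/√M_i (partial pressure × 1/√M).
x_CO₂(eff) = (n_CO₂/√M_CO₂) / (n_CO₂/√M_CO₂ + n_H₂O/√M_H₂O)
= (1.25/√44.01) / (1.25/√44.01 + 1.67/√18.02) = 0.1884/(0.1884 + 0.3934) = 0.324.

0.324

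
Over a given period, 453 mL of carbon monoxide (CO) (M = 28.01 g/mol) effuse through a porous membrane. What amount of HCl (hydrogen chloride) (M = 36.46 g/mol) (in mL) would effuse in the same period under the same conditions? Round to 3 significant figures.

397 mL

Since effusion rate ∝ 1/√M, rate_HCl/rate_CO = √(M_CO/M_HCl) = √(28.01/36.46) = √0.7682 = 0.8765.
So the volume for HCl is 453 × 0.8765 = 397 mL.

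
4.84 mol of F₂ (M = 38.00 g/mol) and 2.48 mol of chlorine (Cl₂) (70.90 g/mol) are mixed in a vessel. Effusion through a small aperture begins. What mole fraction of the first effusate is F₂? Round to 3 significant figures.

Each component's effusion rate ∝ (its partial pressure)·(1/√M) ∝ n_i/√M_i.
x_F₂(eff) = (n_F₂/√M_F₂) / (n_F₂/√M_F₂ + n_Cl₂/√M_Cl₂)
= (4.84/√38.00) / (4.84/√38.00 + 2.48/√70.90) = 0.7852/(0.7852 + 0.2945) = 0.727.

0.727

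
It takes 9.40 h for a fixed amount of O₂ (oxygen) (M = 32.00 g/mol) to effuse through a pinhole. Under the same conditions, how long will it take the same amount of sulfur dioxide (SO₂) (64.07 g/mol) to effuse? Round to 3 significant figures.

13.3 h

By Graham's law, t_SO₂/t_O₂ = √(M_SO₂/M_O₂) = √(64.07/32.00) = √2.002 = 1.415.
So the time for SO₂ is 9.40 × 1.415 = 13.3 h.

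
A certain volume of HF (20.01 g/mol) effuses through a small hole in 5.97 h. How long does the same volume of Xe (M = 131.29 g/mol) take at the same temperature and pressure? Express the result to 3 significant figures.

15.3 h

Using Graham's law: t_Xe/t_HF = √(M_Xe/M_HF) = √(131.29/20.01) = √6.561 = 2.561.
So the time for Xe is 5.97 × 2.561 = 15.3 h.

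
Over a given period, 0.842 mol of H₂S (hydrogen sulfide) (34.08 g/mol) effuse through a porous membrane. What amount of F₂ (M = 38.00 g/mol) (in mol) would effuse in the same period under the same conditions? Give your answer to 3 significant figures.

Since effusion rate ∝ 1/√M, rate_F₂/rate_H₂S = √(M_H₂S/M_F₂) = √(34.08/38.00) = √0.8968 = 0.9470.
So the amount for F₂ is 0.842 × 0.9470 = 0.797 mol.

0.797 mol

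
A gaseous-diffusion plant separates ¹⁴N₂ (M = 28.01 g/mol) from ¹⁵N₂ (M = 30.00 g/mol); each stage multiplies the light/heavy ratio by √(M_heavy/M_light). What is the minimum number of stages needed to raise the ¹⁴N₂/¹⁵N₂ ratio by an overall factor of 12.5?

74

Per stage α = (30.00/28.01)^(1/2) = 1.07105^0.5, giving ln α = 0.03432.
Need α^N ≥ 12.5 ⇒ N ≥ ln(12.5) / ln α = 2.526 / 0.03432 = 73.60.
Minimum whole number of stages: N = 74.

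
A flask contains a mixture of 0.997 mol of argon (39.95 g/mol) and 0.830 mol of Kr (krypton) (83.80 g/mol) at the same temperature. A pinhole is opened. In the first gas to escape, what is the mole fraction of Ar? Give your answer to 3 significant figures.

Effusion rate of each component ∝ n_i/√M_i (partial pressure × 1/√M).
x_Ar(eff) = (n_Ar/√M_Ar) / (n_Ar/√M_Ar + n_Kr/√M_Kr)
= (0.997/√39.95) / (0.997/√39.95 + 0.830/√83.80) = 0.1577/(0.1577 + 0.09067) = 0.635.

0.635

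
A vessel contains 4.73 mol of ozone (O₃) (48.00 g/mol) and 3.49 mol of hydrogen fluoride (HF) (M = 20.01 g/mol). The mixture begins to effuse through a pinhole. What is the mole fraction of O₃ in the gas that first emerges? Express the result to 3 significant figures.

0.467

Effusion rate of each component ∝ n_i/√M_i (partial pressure × 1/√M).
So x_O₃ in the escaping gas = (n_O₃/√M_O₃) / Σ(n_i/√M_i)
= (4.73/√48.00) / (4.73/√48.00 + 3.49/√20.01) = 0.6827/(0.6827 + 0.7802) = 0.467.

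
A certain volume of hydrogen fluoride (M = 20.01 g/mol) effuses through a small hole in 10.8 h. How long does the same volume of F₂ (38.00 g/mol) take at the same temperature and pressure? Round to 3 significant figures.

14.9 h

Using Graham's law: t_F₂/t_HF = √(M_F₂/M_HF) = √(38.00/20.01) = √1.899 = 1.378.
So the time for F₂ is 10.8 × 1.378 = 14.9 h.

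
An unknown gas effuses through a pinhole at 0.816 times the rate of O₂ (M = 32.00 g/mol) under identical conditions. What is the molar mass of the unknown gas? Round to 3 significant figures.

By Graham's law, rate_X/rate_O₂ = √(M_O₂/M_X).
0.816 = √(32.00/M_X)
M_X = 32.00 / 0.816² = 32.00 / 0.6659 = 48.1 g/mol

48.1 g/mol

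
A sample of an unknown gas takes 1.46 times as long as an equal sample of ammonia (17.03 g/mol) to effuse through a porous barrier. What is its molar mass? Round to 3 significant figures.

36.3 g/mol

From Graham's law, t_X/t_NH₃ = √(M_X/M_NH₃).
1.46 = √(M_X/17.03)
M_X = 17.03 × 1.46² = 17.03 × 2.132 = 36.3 g/mol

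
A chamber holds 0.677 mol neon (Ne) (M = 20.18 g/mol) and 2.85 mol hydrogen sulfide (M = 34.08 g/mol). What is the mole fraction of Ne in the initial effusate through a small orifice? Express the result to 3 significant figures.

0.236

Effusion rate of each component ∝ n_i/√M_i (partial pressure × 1/√M).
Mole fraction of Ne in the effusate = (n_Ne/√M_Ne) / (n_Ne/√M_Ne + n_H₂S/√M_H₂S)
= (0.677/√20.18) / (0.677/√20.18 + 2.85/√34.08) = 0.1507/(0.1507 + 0.4882) = 0.236.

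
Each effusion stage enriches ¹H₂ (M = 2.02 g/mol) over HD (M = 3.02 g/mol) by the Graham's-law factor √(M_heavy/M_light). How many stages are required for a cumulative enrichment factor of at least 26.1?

With α = √(3.02/2.02) per stage, ln α = ½ ln(1.49505) = 0.2011.
Need α^N ≥ 26.1 ⇒ N ≥ ln(26.1) / ln α = 3.262 / 0.2011 = 16.22.
Rounding up, N = 17 stages.

17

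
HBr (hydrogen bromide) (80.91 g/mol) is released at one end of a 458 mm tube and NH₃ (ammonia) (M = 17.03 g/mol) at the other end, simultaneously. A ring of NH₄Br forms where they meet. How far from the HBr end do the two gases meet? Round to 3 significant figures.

144 mm

In equal time, each gas travels a distance ∝ its rate ∝ 1/√M, so d_HBr/d_NH₃ = √(M_NH₃/M_HBr) = √(17.03/80.91) = 0.4588.
With d_HBr + d_NH₃ = 458 mm, d_NH₃ = 458/(1 + 0.4588) = 314.0 mm.
d_HBr = 458 − 314.0 = 144 mm.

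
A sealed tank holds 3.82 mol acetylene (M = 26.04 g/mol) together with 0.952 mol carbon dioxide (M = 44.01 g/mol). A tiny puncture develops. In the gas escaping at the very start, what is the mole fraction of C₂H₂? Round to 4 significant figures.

0.8391

Effusion rate of each component ∝ n_i/√M_i (partial pressure × 1/√M).
So x_C₂H₂ in the escaping gas = (n_C₂H₂/√M_C₂H₂) / Σ(n_i/√M_i)
= (3.82/√26.04) / (3.82/√26.04 + 0.952/√44.01) = 0.7486/(0.7486 + 0.1435) = 0.8391.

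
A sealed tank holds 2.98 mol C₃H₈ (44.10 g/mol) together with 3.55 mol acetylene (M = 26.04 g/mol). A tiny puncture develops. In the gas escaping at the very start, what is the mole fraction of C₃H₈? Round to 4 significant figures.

The effusion rate of species i is ∝ p_i/√M_i ∝ n_i/√M_i.
x_C₃H₈(eff) = (n_C₃H₈/√M_C₃H₈) / (n_C₃H₈/√M_C₃H₈ + n_C₂H₂/√M_C₂H₂)
= (2.98/√44.10) / (2.98/√44.10 + 3.55/√26.04) = 0.4487/(0.4487 + 0.6957) = 0.3921.

0.3921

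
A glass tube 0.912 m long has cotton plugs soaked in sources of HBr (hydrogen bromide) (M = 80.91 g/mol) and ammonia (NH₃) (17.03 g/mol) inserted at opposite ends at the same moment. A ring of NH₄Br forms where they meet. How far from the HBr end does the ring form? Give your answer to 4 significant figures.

0.2868 m

Distances travelled in equal time are proportional to diffusion rates, so d_HBr/d_NH₃ = √(M_NH₃/M_HBr) = √(17.03/80.91) = 0.4588.
With d_HBr + d_NH₃ = 0.912 m, d_NH₃ = 0.912/(1 + 0.4588) = 0.6252 m.
d_HBr = 0.912 − 0.6252 = 0.2868 m.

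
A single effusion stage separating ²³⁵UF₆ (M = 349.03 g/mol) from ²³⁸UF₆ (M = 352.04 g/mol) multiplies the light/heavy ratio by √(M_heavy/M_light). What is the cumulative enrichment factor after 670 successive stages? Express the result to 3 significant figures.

After 670 stages the ratio has grown by (√(352.04/349.03))^670 = (352.04/349.03)^(670/2).
= 1.00862^335 = 17.8.

17.8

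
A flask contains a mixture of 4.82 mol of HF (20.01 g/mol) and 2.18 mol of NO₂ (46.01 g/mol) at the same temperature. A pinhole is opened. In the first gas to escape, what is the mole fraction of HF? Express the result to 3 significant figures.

0.770

The effusion rate of species i is ∝ p_i/√M_i ∝ n_i/√M_i.
So x_HF in the escaping gas = (n_HF/√M_HF) / Σ(n_i/√M_i)
= (4.82/√20.01) / (4.82/√20.01 + 2.18/√46.01) = 1.078/(1.078 + 0.3214) = 0.770.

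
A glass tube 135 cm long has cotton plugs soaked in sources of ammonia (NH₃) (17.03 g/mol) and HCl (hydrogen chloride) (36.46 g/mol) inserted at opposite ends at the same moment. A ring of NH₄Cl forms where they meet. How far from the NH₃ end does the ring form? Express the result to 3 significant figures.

80.2 cm

Graham's law gives d_NH₃/d_HCl = rate_NH₃/rate_HCl = √(M_HCl/M_NH₃) = √(36.46/17.03) = 1.463.
With d_NH₃ + d_HCl = 135 cm, d_HCl = 135/(1 + 1.463) = 54.81 cm.
d_NH₃ = 135 − 54.81 = 80.2 cm.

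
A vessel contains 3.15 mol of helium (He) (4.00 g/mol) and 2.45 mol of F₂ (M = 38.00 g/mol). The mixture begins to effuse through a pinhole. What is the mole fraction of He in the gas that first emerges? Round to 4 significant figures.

0.7985

Effusion rate of each component ∝ n_i/√M_i (partial pressure × 1/√M).
x_He(eff) = (n_He/√M_He) / (n_He/√M_He + n_F₂/√M_F₂)
= (3.15/√4.00) / (3.15/√4.00 + 2.45/√38.00) = 1.575/(1.575 + 0.3974) = 0.7985.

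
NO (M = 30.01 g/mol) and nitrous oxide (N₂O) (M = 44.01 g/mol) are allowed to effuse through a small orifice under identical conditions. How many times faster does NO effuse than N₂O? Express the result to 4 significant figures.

By Graham's law, rate_NO/rate_N₂O = √(M_N₂O/M_NO) = √(44.01/30.01) = √1.467 = 1.211.

1.211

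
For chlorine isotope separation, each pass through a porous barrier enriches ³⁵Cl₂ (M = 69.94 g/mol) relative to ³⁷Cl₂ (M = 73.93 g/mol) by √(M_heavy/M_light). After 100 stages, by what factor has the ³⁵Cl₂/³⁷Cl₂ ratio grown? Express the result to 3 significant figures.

16.0

Each stage multiplies the ratio by α = √(73.93/69.94), so after 100 stages the overall factor is α^100 = (73.93/69.94)^(100/2).
= 1.05705^50 = 16.0.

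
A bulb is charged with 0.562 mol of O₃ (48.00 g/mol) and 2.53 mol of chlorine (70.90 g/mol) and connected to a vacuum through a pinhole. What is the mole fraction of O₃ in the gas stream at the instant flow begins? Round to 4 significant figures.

0.2126

The effusion rate of species i is ∝ p_i/√M_i ∝ n_i/√M_i.
So x_O₃ in the escaping gas = (n_O₃/√M_O₃) / Σ(n_i/√M_i)
= (0.562/√48.00) / (0.562/√48.00 + 2.53/√70.90) = 0.08112/(0.08112 + 0.3005) = 0.2126.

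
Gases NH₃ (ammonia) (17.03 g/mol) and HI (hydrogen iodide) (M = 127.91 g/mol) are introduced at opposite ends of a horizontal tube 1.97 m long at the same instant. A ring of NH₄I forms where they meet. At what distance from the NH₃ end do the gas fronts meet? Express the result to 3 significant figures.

1.44 m

The fronts meet when d_NH₃ + d_HI = L with d_NH₃/d_HI = √(M_HI/M_NH₃) (Graham's law). Here √(M_HI/M_NH₃) = √(127.91/17.03) = 2.741.
With d_NH₃ + d_HI = 1.97 m, d_HI = 1.97/(1 + 2.741) = 0.5267 m.
d_NH₃ = 1.97 − 0.5267 = 1.44 m.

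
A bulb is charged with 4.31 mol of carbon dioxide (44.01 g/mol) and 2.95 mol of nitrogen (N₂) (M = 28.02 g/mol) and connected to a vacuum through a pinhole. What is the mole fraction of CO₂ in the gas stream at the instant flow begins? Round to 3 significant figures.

Effusion rate of each component ∝ n_i/√M_i (partial pressure × 1/√M).
x_CO₂(eff) = (n_CO₂/√M_CO₂) / (n_CO₂/√M_CO₂ + n_N₂/√M_N₂)
= (4.31/√44.01) / (4.31/√44.01 + 2.95/√28.02) = 0.6497/(0.6497 + 0.5573) = 0.538.

0.538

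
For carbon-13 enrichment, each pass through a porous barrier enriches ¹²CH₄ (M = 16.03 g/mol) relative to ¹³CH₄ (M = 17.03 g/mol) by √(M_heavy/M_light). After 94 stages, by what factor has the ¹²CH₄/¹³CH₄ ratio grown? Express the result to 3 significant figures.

17.2

After 94 stages the ratio has grown by (√(17.03/16.03))^94 = (17.03/16.03)^(94/2).
= 1.06238^47 = 17.2.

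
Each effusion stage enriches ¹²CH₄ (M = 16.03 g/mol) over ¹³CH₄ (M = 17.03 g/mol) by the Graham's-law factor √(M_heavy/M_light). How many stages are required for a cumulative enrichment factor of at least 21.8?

Single-stage factor α = √(17.03/16.03), so ln α = ½ ln(1.06238) = 0.03026.
Need α^N ≥ 21.8 ⇒ N ≥ ln(21.8) / ln α = 3.082 / 0.03026 = 101.86.
Rounding up, N = 102 stages.

102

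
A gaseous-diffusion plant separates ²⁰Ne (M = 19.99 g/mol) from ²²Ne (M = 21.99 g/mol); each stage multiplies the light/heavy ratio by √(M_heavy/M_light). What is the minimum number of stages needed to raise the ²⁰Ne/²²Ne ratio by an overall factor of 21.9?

Single-stage factor α = √(21.99/19.99), so ln α = ½ ln(1.10005) = 0.04768.
Need α^N ≥ 21.9 ⇒ N ≥ ln(21.9) / ln α = 3.086 / 0.04768 = 64.74.
So at least 65 stages are needed.

65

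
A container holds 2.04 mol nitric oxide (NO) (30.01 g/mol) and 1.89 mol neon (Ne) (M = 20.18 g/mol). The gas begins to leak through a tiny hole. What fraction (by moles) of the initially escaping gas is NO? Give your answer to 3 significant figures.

Effusion rate of each component ∝ n_i/√M_i (partial pressure × 1/√M).
x_NO(eff) = (n_NO/√M_NO) / (n_NO/√M_NO + n_Ne/√M_Ne)
= (2.04/√30.01) / (2.04/√30.01 + 1.89/√20.18) = 0.3724/(0.3724 + 0.4207) = 0.470.

0.470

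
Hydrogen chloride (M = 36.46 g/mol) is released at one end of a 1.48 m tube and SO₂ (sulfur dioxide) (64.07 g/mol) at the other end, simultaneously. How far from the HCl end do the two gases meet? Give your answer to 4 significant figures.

The fronts meet when d_HCl + d_SO₂ = L with d_HCl/d_SO₂ = √(M_SO₂/M_HCl) (Graham's law). Here √(M_SO₂/M_HCl) = √(64.07/36.46) = 1.326.
With d_HCl + d_SO₂ = 1.48 m, d_SO₂ = 1.48/(1 + 1.326) = 0.6364 m.
d_HCl = 1.48 − 0.6364 = 0.8436 m.

0.8436 m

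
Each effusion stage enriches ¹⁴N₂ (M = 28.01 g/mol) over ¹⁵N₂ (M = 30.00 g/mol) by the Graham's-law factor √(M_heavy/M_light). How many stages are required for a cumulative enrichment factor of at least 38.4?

107

Per stage α = (30.00/28.01)^(1/2) = 1.07105^0.5, giving ln α = 0.03432.
Need α^N ≥ 38.4 ⇒ N ≥ ln(38.4) / ln α = 3.648 / 0.03432 = 106.30.
So at least 107 stages are needed.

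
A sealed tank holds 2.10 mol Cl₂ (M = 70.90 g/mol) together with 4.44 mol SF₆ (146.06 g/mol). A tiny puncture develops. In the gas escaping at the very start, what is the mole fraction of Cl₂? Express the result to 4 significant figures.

Each component's effusion rate ∝ (its partial pressure)·(1/√M) ∝ n_i/√M_i.
x_Cl₂(eff) = (n_Cl₂/√M_Cl₂) / (n_Cl₂/√M_Cl₂ + n_SF₆/√M_SF₆)
= (2.10/√70.90) / (2.10/√70.90 + 4.44/√146.06) = 0.2494/(0.2494 + 0.3674) = 0.4044.

0.4044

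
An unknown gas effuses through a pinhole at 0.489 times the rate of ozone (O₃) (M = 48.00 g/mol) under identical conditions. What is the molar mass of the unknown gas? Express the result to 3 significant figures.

201 g/mol

Using Graham's law: rate_X/rate_O₃ = √(M_O₃/M_X).
0.489 = √(48.00/M_X)
M_X = 48.00 / 0.489² = 48.00 / 0.2391 = 201 g/mol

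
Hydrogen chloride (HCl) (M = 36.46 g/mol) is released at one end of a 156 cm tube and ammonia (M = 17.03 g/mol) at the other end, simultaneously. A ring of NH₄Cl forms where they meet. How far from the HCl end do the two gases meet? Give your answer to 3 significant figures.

63.3 cm

In equal time, each gas travels a distance ∝ its rate ∝ 1/√M, so d_HCl/d_NH₃ = √(M_NH₃/M_HCl) = √(17.03/36.46) = 0.6834.
With d_HCl + d_NH₃ = 156 cm, d_NH₃ = 156/(1 + 0.6834) = 92.67 cm.
d_HCl = 156 − 92.67 = 63.3 cm.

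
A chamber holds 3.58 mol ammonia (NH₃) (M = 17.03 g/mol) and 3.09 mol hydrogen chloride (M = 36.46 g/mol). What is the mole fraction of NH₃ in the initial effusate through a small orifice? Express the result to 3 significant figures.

Effusion rate of each component ∝ n_i/√M_i (partial pressure × 1/√M).
So x_NH₃ in the escaping gas = (n_NH₃/√M_NH₃) / Σ(n_i/√M_i)
= (3.58/√17.03) / (3.58/√17.03 + 3.09/√36.46) = 0.8675/(0.8675 + 0.5117) = 0.629.

0.629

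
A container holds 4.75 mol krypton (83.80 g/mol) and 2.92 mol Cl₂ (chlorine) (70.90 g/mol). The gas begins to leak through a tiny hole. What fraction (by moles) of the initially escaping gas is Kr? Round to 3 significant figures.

Effusion rate of each component ∝ n_i/√M_i (partial pressure × 1/√M).
x_Kr(eff) = (n_Kr/√M_Kr) / (n_Kr/√M_Kr + n_Cl₂/√M_Cl₂)
= (4.75/√83.80) / (4.75/√83.80 + 2.92/√70.90) = 0.5189/(0.5189 + 0.3468) = 0.599.

0.599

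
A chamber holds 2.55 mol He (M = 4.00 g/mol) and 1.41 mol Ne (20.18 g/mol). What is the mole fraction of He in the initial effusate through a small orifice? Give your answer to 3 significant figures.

0.802

The effusion rate of species i is ∝ p_i/√M_i ∝ n_i/√M_i.
So x_He in the escaping gas = (n_He/√M_He) / Σ(n_i/√M_i)
= (2.55/√4.00) / (2.55/√4.00 + 1.41/√20.18) = 1.275/(1.275 + 0.3139) = 0.802.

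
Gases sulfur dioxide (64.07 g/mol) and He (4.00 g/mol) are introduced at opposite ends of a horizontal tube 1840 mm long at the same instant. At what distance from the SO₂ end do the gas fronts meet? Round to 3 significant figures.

Distances travelled in equal time are proportional to diffusion rates, so d_SO₂/d_He = √(M_He/M_SO₂) = √(4.00/64.07) = 0.2499.
With d_SO₂ + d_He = 1840 mm, d_He = 1840/(1 + 0.2499) = 1472 mm.
d_SO₂ = 1840 − 1472 = 368 mm.

368 mm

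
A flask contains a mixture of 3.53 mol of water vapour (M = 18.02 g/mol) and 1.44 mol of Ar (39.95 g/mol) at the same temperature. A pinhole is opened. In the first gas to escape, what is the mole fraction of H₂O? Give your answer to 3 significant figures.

0.785

Each component's effusion rate ∝ (its partial pressure)·(1/√M) ∝ n_i/√M_i.
x_H₂O(eff) = (n_H₂O/√M_H₂O) / (n_H₂O/√M_H₂O + n_Ar/√M_Ar)
= (3.53/√18.02) / (3.53/√18.02 + 1.44/√39.95) = 0.8316/(0.8316 + 0.2278) = 0.785.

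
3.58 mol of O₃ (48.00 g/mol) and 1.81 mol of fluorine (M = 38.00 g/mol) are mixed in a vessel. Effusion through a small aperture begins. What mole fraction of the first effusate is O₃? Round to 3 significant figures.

The effusion rate of species i is ∝ p_i/√M_i ∝ n_i/√M_i.
Mole fraction of O₃ in the effusate = (n_O₃/√M_O₃) / (n_O₃/√M_O₃ + n_F₂/√M_F₂)
= (3.58/√48.00) / (3.58/√48.00 + 1.81/√38.00) = 0.5167/(0.5167 + 0.2936) = 0.638.

0.638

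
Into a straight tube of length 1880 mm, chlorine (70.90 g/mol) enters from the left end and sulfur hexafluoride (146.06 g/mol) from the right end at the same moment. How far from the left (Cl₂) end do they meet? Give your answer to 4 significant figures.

In equal time, each gas travels a distance ∝ its rate ∝ 1/√M, so d_Cl₂/d_SF₆ = √(M_SF₆/M_Cl₂) = √(146.06/70.90) = 1.435.
With d_Cl₂ + d_SF₆ = 1880 mm, d_SF₆ = 1880/(1 + 1.435) = 772.0 mm.
d_Cl₂ = 1880 − 772.0 = 1108 mm.

1108 mm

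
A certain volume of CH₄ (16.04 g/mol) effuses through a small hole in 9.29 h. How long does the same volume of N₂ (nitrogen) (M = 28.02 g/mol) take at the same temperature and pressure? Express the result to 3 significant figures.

Graham's law gives t_N₂/t_CH₄ = √(M_N₂/M_CH₄) = √(28.02/16.04) = √1.747 = 1.322.
So the time for N₂ is 9.29 × 1.322 = 12.3 h.

12.3 h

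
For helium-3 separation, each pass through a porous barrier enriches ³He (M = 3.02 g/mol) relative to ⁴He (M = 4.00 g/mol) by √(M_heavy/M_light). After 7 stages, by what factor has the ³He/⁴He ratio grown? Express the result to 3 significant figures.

2.67

The single-stage factor is √(M_heavy/M_light), so 7 stages give [√(4.00/3.02)]^7 = (4.00/3.02)^(7/2).
= 1.32450^(7/2) = 2.67.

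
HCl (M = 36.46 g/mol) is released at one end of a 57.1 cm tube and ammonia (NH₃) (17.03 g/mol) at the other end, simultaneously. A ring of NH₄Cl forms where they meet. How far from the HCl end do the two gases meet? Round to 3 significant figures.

In equal time, each gas travels a distance ∝ its rate ∝ 1/√M, so d_HCl/d_NH₃ = √(M_NH₃/M_HCl) = √(17.03/36.46) = 0.6834.
With d_HCl + d_NH₃ = 57.1 cm, d_NH₃ = 57.1/(1 + 0.6834) = 33.92 cm.
d_HCl = 57.1 − 33.92 = 23.2 cm.

23.2 cm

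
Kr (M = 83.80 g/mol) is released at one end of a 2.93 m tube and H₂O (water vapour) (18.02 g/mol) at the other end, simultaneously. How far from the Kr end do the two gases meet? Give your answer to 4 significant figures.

0.9283 m

Graham's law gives d_Kr/d_H₂O = rate_Kr/rate_H₂O = √(M_H₂O/M_Kr) = √(18.02/83.80) = 0.4637.
With d_Kr + d_H₂O = 2.93 m, d_H₂O = 2.93/(1 + 0.4637) = 2.002 m.
d_Kr = 2.93 − 2.002 = 0.9283 m.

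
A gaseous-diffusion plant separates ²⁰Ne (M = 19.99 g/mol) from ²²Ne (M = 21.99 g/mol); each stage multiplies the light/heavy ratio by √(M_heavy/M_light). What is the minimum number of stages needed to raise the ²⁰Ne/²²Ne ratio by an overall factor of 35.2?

75

Per stage α = (21.99/19.99)^(1/2) = 1.10005^0.5, giving ln α = 0.04768.
Need α^N ≥ 35.2 ⇒ N ≥ ln(35.2) / ln α = 3.561 / 0.04768 = 74.69.
Rounding up, N = 75 stages.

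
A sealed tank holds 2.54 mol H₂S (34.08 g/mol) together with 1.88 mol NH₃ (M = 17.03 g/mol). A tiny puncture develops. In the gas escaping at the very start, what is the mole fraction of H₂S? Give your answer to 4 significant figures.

The effusion rate of species i is ∝ p_i/√M_i ∝ n_i/√M_i.
Mole fraction of H₂S in the effusate = (n_H₂S/√M_H₂S) / (n_H₂S/√M_H₂S + n_NH₃/√M_NH₃)
= (2.54/√34.08) / (2.54/√34.08 + 1.88/√17.03) = 0.4351/(0.4351 + 0.4556) = 0.4885.

0.4885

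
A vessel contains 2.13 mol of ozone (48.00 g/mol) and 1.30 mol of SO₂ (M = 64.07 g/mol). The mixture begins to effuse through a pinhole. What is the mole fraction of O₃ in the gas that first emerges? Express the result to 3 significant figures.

0.654

Effusion rate of each component ∝ n_i/√M_i (partial pressure × 1/√M).
x_O₃(eff) = (n_O₃/√M_O₃) / (n_O₃/√M_O₃ + n_SO₂/√M_SO₂)
= (2.13/√48.00) / (2.13/√48.00 + 1.30/√64.07) = 0.3074/(0.3074 + 0.1624) = 0.654.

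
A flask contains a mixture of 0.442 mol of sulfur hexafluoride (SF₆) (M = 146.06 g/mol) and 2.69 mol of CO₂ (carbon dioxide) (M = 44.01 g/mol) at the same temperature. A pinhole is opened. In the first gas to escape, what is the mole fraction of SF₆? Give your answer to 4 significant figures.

0.08273

The effusion rate of species i is ∝ p_i/√M_i ∝ n_i/√M_i.
So x_SF₆ in the escaping gas = (n_SF₆/√M_SF₆) / Σ(n_i/√M_i)
= (0.442/√146.06) / (0.442/√146.06 + 2.69/√44.01) = 0.03657/(0.03657 + 0.4055) = 0.08273.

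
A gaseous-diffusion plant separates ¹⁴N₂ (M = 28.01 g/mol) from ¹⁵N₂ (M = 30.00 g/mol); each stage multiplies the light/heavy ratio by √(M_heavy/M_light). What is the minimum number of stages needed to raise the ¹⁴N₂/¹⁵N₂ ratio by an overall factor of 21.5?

90

Single-stage factor α = √(30.00/28.01), so ln α = ½ ln(1.07105) = 0.03432.
Need α^N ≥ 21.5 ⇒ N ≥ ln(21.5) / ln α = 3.068 / 0.03432 = 89.40.
Minimum whole number of stages: N = 90.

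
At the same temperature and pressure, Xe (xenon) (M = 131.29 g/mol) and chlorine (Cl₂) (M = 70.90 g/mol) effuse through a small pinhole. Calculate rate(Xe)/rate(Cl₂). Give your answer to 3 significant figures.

Graham's law gives rate_Xe/rate_Cl₂ = √(M_Cl₂/M_Xe) = √(70.90/131.29) = √0.5400 = 0.735.

0.735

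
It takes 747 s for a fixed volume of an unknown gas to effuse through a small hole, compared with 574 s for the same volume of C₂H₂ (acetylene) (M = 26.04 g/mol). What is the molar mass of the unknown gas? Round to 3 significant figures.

44.1 g/mol

By Graham's law, t_X/t_C₂H₂ = √(M_X/M_C₂H₂).
747/574 = 1.301 = √(M_X/26.04)
M_X = 26.04 × 1.301² = 26.04 × 1.694 = 44.1 g/mol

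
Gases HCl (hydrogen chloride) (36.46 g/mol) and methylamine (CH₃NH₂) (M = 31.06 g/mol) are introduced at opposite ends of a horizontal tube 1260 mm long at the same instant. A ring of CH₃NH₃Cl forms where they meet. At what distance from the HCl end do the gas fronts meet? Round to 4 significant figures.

Graham's law gives d_HCl/d_CH₃NH₂ = rate_HCl/rate_CH₃NH₂ = √(M_CH₃NH₂/M_HCl) = √(31.06/36.46) = 0.9230.
With d_HCl + d_CH₃NH₂ = 1260 mm, d_CH₃NH₂ = 1260/(1 + 0.9230) = 655.2 mm.
d_HCl = 1260 − 655.2 = 604.8 mm.

604.8 mm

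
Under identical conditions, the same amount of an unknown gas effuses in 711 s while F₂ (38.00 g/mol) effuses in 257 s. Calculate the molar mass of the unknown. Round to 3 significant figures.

Using Graham's law: t_X/t_F₂ = √(M_X/M_F₂).
711/257 = 2.767 = √(M_X/38.00)
M_X = 38.00 × 2.767² = 38.00 × 7.654 = 291 g/mol

291 g/mol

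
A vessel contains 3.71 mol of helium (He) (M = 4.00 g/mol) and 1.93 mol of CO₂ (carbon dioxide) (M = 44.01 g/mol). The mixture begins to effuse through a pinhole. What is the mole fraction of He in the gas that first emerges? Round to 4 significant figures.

Each component's effusion rate ∝ (its partial pressure)·(1/√M) ∝ n_i/√M_i.
So x_He in the escaping gas = (n_He/√M_He) / Σ(n_i/√M_i)
= (3.71/√4.00) / (3.71/√4.00 + 1.93/√44.01) = 1.855/(1.855 + 0.2909) = 0.8644.

0.8644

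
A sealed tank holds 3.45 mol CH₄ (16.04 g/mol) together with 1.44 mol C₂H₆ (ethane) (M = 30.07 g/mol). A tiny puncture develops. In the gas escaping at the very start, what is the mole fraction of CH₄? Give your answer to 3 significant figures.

0.766

Rate_i ∝ x_i/√M_i (Graham's law weighted by mole fraction), so the effusate composition follows n_i/√M_i.
x_CH₄(eff) = (n_CH₄/√M_CH₄) / (n_CH₄/√M_CH₄ + n_C₂H₆/√M_C₂H₆)
= (3.45/√16.04) / (3.45/√16.04 + 1.44/√30.07) = 0.8614/(0.8614 + 0.2626) = 0.766.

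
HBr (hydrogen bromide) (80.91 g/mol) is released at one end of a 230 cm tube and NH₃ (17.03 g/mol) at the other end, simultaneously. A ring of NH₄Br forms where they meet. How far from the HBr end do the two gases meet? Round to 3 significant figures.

72.3 cm

Distances travelled in equal time are proportional to diffusion rates, so d_HBr/d_NH₃ = √(M_NH₃/M_HBr) = √(17.03/80.91) = 0.4588.
With d_HBr + d_NH₃ = 230 cm, d_NH₃ = 230/(1 + 0.4588) = 157.7 cm.
d_HBr = 230 − 157.7 = 72.3 cm.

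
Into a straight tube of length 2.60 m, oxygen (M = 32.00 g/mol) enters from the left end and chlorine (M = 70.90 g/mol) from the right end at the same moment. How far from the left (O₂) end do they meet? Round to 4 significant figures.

1.555 m

Distances travelled in equal time are proportional to diffusion rates, so d_O₂/d_Cl₂ = √(M_Cl₂/M_O₂) = √(70.90/32.00) = 1.488.
With d_O₂ + d_Cl₂ = 2.60 m, d_Cl₂ = 2.60/(1 + 1.488) = 1.045 m.
d_O₂ = 2.60 − 1.045 = 1.555 m.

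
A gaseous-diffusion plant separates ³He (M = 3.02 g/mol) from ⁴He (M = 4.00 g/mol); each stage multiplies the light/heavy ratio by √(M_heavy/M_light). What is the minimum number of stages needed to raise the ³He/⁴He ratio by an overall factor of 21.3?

Single-stage factor α = √(4.00/3.02), so ln α = ½ ln(1.32450) = 0.1405.
Need α^N ≥ 21.3 ⇒ N ≥ ln(21.3) / ln α = 3.059 / 0.1405 = 21.77.
Rounding up, N = 22 stages.

22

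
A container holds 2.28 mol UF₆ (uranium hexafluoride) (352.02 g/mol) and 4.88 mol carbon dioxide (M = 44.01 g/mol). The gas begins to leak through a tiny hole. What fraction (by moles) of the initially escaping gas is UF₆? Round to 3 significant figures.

Each component's effusion rate ∝ (its partial pressure)·(1/√M) ∝ n_i/√M_i.
x_UF₆(eff) = (n_UF₆/√M_UF₆) / (n_UF₆/√M_UF₆ + n_CO₂/√M_CO₂)
= (2.28/√352.02) / (2.28/√352.02 + 4.88/√44.01) = 0.1215/(0.1215 + 0.7356) = 0.142.

0.142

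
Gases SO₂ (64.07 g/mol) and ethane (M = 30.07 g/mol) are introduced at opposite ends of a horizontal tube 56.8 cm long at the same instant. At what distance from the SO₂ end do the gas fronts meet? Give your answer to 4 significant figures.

23.09 cm

The fronts meet when d_SO₂ + d_C₂H₆ = L with d_SO₂/d_C₂H₆ = √(M_C₂H₆/M_SO₂) (Graham's law). Here √(M_C₂H₆/M_SO₂) = √(30.07/64.07) = 0.6851.
With d_SO₂ + d_C₂H₆ = 56.8 cm, d_C₂H₆ = 56.8/(1 + 0.6851) = 33.71 cm.
d_SO₂ = 56.8 − 33.71 = 23.09 cm.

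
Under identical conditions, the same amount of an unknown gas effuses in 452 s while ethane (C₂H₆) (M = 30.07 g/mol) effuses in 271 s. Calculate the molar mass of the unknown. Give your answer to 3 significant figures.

83.7 g/mol

Graham's law gives t_X/t_C₂H₆ = √(M_X/M_C₂H₆).
452/271 = 1.668 = √(M_X/30.07)
M_X = 30.07 × 1.668² = 30.07 × 2.782 = 83.7 g/mol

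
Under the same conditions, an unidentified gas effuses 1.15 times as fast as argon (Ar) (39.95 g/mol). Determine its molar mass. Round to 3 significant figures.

Since effusion rate ∝ 1/√M, rate_X/rate_Ar = √(M_Ar/M_X).
1.15 = √(39.95/M_X)
M_X = 39.95 / 1.15² = 39.95 / 1.322 = 30.2 g/mol

30.2 g/mol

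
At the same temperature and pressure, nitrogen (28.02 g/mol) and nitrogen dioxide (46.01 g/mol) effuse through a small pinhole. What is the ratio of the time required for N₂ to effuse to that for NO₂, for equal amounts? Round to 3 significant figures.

From Graham's law, t_N₂/t_NO₂ = √(M_N₂/M_NO₂) = √(28.02/46.01) = √0.6090 = 0.780.

0.780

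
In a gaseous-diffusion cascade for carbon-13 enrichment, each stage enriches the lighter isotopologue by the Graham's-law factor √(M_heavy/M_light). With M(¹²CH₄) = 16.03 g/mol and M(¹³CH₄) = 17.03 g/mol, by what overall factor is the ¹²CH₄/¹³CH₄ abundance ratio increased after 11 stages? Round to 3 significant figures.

After 11 stages the ratio has grown by (√(17.03/16.03))^11 = (17.03/16.03)^(11/2).
= 1.06238^(11/2) = 1.39.

1.39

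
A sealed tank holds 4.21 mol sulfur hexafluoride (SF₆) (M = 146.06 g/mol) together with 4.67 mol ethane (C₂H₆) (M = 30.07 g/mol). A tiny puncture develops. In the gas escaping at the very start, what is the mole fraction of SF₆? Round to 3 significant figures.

The effusion rate of species i is ∝ p_i/√M_i ∝ n_i/√M_i.
Mole fraction of SF₆ in the effusate = (n_SF₆/√M_SF₆) / (n_SF₆/√M_SF₆ + n_C₂H₆/√M_C₂H₆)
= (4.21/√146.06) / (4.21/√146.06 + 4.67/√30.07) = 0.3484/(0.3484 + 0.8516) = 0.290.

0.290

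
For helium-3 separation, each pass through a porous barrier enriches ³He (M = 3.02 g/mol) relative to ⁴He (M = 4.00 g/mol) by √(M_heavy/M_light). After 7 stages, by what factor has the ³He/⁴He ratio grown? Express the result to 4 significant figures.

2.674

Overall factor = α^7 with α = √(4.00/3.02), i.e. (4.00/3.02)^(7/2).
= 1.32450^(7/2) = 2.674.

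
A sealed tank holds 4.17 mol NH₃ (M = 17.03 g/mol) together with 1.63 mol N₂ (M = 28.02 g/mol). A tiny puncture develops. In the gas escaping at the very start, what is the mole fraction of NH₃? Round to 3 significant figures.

Effusion rate of each component ∝ n_i/√M_i (partial pressure × 1/√M).
x_NH₃(eff) = (n_NH₃/√M_NH₃) / (n_NH₃/√M_NH₃ + n_N₂/√M_N₂)
= (4.17/√17.03) / (4.17/√17.03 + 1.63/√28.02) = 1.010/(1.010 + 0.3079) = 0.766.

0.766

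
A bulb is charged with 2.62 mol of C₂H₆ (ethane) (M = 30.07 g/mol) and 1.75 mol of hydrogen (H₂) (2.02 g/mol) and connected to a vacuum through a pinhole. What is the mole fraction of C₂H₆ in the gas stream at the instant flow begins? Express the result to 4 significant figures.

0.2796

Each component's effusion rate ∝ (its partial pressure)·(1/√M) ∝ n_i/√M_i.
Mole fraction of C₂H₆ in the effusate = (n_C₂H₆/√M_C₂H₆) / (n_C₂H₆/√M_C₂H₆ + n_H₂/√M_H₂)
= (2.62/√30.07) / (2.62/√30.07 + 1.75/√2.02) = 0.4778/(0.4778 + 1.231) = 0.2796.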